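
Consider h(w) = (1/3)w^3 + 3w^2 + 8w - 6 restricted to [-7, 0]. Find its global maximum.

Differentiating, h'(w) = w^2 + 6w + 8; which vanishes at w = -4 and w = -2.
Compare values at every candidate in [-7, 0]: h(-7) = -88/3; h(-4) = -34/3; h(-2) = -38/3; h(0) = -6.
So the maximum is h(0) = -6.

-6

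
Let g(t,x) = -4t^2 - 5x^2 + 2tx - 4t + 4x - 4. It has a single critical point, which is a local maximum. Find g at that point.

∂g/∂t = -8t + 2x - 4 = 0 and ∂g/∂x = 2t - 10x + 4 = 0, so (t, x) = (-8/19, 6/19).
The Hessian has g_{tt} = -8, g_{xx} = -10, g_{tx} = 2, giving D = 76 > 0 with g_{tt} < 0, so the point is a local maximum.
g(-8/19, 6/19) = -48/19.

-48/19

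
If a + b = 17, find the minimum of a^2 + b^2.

289/2

With a + b = 17, a^2 + b^2 = a^2 + (17 − a)^2.
The derivative 2a − 2(17 − a) = 4a − 34 vanishes at a = 17/2; second derivative 4 > 0, a minimum.
The minimum is 2·(17/2)^2 = 289/2.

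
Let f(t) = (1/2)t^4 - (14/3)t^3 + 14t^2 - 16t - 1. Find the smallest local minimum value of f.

Critical points: f'(t) = 2t^3 - 14t^2 + 28t - 16 vanishes at t = 1, 2, 4.
Since f''(t) = 6t^2 - 28t + 28, we get f''(1) = 6 > 0 ⇒ local minimum; f''(2) = -4 < 0 ⇒ local maximum; f''(4) = 12 > 0 ⇒ local minimum.
So the smallest local minimum value is f(4) = -35/3.

-35/3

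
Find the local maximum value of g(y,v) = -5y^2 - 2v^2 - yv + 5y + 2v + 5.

85/13

∂g/∂y = -10y - v + 5 = 0 and ∂g/∂v = -y - 4v + 2 = 0, so (y, v) = (6/13, 5/13).
The Hessian has g_{yy} = -10, g_{vv} = -4, g_{yv} = -1, giving D = 39 > 0 with g_{yy} < 0, so the point is a local maximum.
g(6/13, 5/13) = 85/13.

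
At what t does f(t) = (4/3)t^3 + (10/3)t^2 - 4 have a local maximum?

-5/3

Critical points: f'(t) = 4t^2 + (20/3)t vanishes at t = -5/3, 0.
Since f''(t) = 8t + 20/3, we get f''(-5/3) = -20/3 < 0 ⇒ local maximum; f''(0) = 20/3 > 0 ⇒ local minimum.
Thus f has its local maximum at t = -5/3, with value -74/81.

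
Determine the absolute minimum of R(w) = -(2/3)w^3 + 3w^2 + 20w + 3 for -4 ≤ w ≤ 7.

Differentiating, R'(w) = -2w^2 + 6w + 20; which vanishes at w = -2 and w = 5.
Compare values at every candidate in [-4, 7]: R(-4) = 41/3,  R(-2) = -59/3,  R(5) = 284/3,  R(7) = 184/3.
Hence the absolute minimum is -59/3 at w = -2.

-59/3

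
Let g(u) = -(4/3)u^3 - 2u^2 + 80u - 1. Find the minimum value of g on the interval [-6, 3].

-853/3

The derivative is -4u^2 - 4u + 80, whose only zero in [-6, 3] is u = -5.
Compare values at every candidate in [-6, 3]: g(-6) = -265, g(-5) = -853/3, g(3) = 185.
Hence the absolute minimum is -853/3 at u = -5.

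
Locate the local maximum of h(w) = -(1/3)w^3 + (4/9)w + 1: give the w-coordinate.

2/3

Critical points: h'(w) = -w^2 + 4/9 vanishes at w = -2/3, 2/3.
Since h''(w) = -2w, we get h''(-2/3) = 4/3 > 0 ⇒ local minimum; h''(2/3) = -4/3 < 0 ⇒ local maximum.
So the local maximum value is h(2/3) = 97/81.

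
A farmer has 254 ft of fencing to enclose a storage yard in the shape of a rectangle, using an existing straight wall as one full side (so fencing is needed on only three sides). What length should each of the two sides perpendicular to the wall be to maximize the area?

127/2

Let the sides perpendicular to the wall have length x and the parallel side y, so 2x + y = 254 and the area is A = xy = x(254 − 2x).
A'(x) = 254 − 4x = 0 gives x = 127/2, and A''(x) = −4 < 0 confirms a maximum.
Then y = 254 − 2·127/2 = 127 and A = 16129/2.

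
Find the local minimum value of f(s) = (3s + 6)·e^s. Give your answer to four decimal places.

Differentiating with the product rule gives f'(s) = (3s + 9)·e^s. Since e^s > 0, the only critical point is s = -3.
f''(-3) has the same sign as 3 > 0, so this is a local minimum.
f(-3) = (-3)·e^(-3) ≈ -0.1494.

-0.1494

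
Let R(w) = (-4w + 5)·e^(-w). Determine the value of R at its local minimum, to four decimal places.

-0.4216

By the product rule, R'(w) = (4w - 9)·e^(-w). Since e^(-w) > 0, the only critical point is w = 9/4.
R''(9/4) has the same sign as 4 > 0, so this is a local minimum.
R(9/4) = (-4)·e^(-9/4) ≈ -0.4216.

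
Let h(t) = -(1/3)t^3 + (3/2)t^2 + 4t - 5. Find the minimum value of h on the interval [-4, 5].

-43/6

h'(t) = -t^2 + 3t + 4, which vanishes at t = -1 and t = 4.
Evaluating at the critical points and endpoints: h(-4) = 73/3,  h(-1) = -43/6,  h(4) = 41/3,  h(5) = 65/6.
Hence the absolute minimum is -43/6 at t = -1.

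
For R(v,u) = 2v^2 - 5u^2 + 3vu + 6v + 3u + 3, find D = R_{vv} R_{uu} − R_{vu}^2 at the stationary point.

-49

∂R/∂v = 4v + 3u + 6 = 0 and ∂R/∂u = 3v - 10u + 3 = 0, so (v, u) = (-69/49, -6/49).
The Hessian has R_{vv} = 4, R_{uu} = -10, R_{vu} = 3, giving D = -49 < 0, so the point is a saddle point.
D = (4)·(-10) − (3)^2 = -49.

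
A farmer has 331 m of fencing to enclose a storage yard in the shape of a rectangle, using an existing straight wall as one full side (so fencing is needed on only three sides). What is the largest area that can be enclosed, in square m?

Let the sides perpendicular to the wall have length x and the parallel side y, so 2x + y = 331 and the area is A = xy = x(331 − 2x).
A'(x) = 331 − 4x = 0 gives x = 331/4, and A''(x) = −4 < 0 confirms a maximum.
Then y = 331 − 2·331/4 = 331/2 and A = 109561/8.

109561/8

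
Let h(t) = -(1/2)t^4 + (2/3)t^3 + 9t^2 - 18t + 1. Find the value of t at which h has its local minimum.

h'(t) = -2t^3 + 2t^2 + 18t - 18. Setting h'(t) = 0 gives t ∈ {-3, 1, 3}.
Second-derivative test with h''(t) = -6t^2 + 4t + 18: h''(-3) = -48 < 0 ⇒ local maximum; h''(1) = 16 > 0 ⇒ local minimum; h''(3) = -24 < 0 ⇒ local maximum.
So the local minimum value is h(1) = -47/6.

1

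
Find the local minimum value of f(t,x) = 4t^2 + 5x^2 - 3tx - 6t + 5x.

∂f/∂t = 8t - 3x - 6 = 0 and ∂f/∂x = -3t + 10x + 5 = 0, so (t, x) = (45/71, -22/71).
The Hessian has f_{tt} = 8, f_{xx} = 10, f_{tx} = -3, giving D = 71 > 0 with f_{tt} > 0, so the point is a local minimum.
f(45/71, -22/71) = -190/71.

-190/71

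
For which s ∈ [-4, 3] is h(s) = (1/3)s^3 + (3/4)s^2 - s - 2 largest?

The derivative is s^2 + (3/2)s - 1, which vanishes at s = -2 and s = 1/2.
Candidates: h(-4) = -22/3,  h(-2) = 1/3,  h(1/2) = -109/48,  h(3) = 43/4.
Hence the absolute maximum is 43/4 at s = 3.

3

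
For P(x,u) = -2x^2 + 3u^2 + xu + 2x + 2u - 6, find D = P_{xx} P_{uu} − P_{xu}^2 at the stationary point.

∂P/∂x = -4x + u + 2 = 0 and ∂P/∂u = x + 6u + 2 = 0, so (x, u) = (2/5, -2/5).
The Hessian has P_{xx} = -4, P_{uu} = 6, P_{xu} = 1, giving D = -25 < 0, so the point is a saddle point.
D = (-4)·(6) − (1)^2 = -25.

-25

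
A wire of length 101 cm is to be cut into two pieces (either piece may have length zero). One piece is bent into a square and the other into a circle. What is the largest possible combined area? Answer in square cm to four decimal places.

811.7698

Let x be the length used for the square. Square side x/4; circle radius (101−x)/(2π).
A(x) = (x/4)² + π·((101−x)/(2π))² = x²/16 + (101−x)²/(4π) for 0 ≤ x ≤ 101. A'(x) = x/8 − (101−x)/(2π) = 0 gives x = 4·101/(π+4) ≈ 56.5700.
A'' > 0, so the interior critical point is a minimum; the maximum is at an endpoint. A(0) = 811.7698 and A(101) = 637.5625, so the largest area is 811.7698.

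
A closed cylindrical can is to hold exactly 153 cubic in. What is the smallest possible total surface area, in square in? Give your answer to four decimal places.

With radius r and height h, πr²h = 153 so h = 153/(πr²), and S(r) = 2πr² + 2πrh = 2πr² + 2·153/r.
S'(r) = 4πr − 2·153/r² = 0 ⇒ r³ = 153/(2π), so r ≈ 2.8985 and h = 2r ≈ 5.7970.
S''(r) = 4π + 4·153/r³ > 0, so this is the minimum; S ≈ 158.3588.

158.3588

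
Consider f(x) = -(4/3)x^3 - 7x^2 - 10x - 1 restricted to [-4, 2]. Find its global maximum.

37/3

The derivative is -4x^2 - 14x - 10, which vanishes at x = -5/2 and x = -1.
Evaluating at the critical points and endpoints: f(-4) = 37/3, f(-5/2) = 13/12, f(-1) = 10/3, f(2) = -179/3.
So the maximum is f(-4) = 37/3.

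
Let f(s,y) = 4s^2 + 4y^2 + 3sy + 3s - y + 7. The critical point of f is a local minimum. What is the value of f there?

336/55

∂f/∂s = 8s + 3y + 3 = 0 and ∂f/∂y = 3s + 8y - 1 = 0, so (s, y) = (-27/55, 17/55).
The Hessian has f_{ss} = 8, f_{yy} = 8, f_{sy} = 3, giving D = 55 > 0 with f_{ss} > 0, so the point is a local minimum.
f(-27/55, 17/55) = 336/55.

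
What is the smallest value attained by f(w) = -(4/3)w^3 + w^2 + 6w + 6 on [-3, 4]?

f'(w) = -4w^2 + 2w + 6, which vanishes at w = -1 and w = 3/2.
Candidates: f(-3) = 33,  f(-1) = 7/3,  f(3/2) = 51/4,  f(4) = -118/3.
So the minimum is f(4) = -118/3.

-118/3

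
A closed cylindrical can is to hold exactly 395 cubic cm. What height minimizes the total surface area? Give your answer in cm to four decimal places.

7.9525

With radius r and height h, πr²h = 395 so h = 395/(πr²), and S(r) = 2πr² + 2πrh = 2πr² + 2·395/r.
S'(r) = 4πr − 2·395/r² = 0 ⇒ r³ = 395/(2π), so r ≈ 3.9762 and h = 2r ≈ 7.9525.
S''(r) = 4π + 4·395/r³ > 0, so this is the minimum; S ≈ 298.0204.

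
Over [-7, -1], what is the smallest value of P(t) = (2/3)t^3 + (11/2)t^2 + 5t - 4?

P'(t) = 2t^2 + 11t + 5, whose only zero in [-7, -1] is t = -5.
Evaluating at the critical points and endpoints: P(-7) = 11/6,  P(-5) = 151/6,  P(-1) = -25/6.
Hence the absolute minimum is -25/6 at t = -1.

-25/6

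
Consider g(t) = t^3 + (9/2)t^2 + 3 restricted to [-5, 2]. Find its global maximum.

29

g'(t) = 3t^2 + 9t, which vanishes at t = -3 and t = 0.
Compare values at every candidate in [-5, 2]: g(-5) = -19/2, g(-3) = 33/2, g(0) = 3, g(2) = 29.
Hence the absolute maximum is 29 at t = 2.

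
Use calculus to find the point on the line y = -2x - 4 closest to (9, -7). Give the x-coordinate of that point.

3

Minimize D(x)^2 = (x - 9)^2 + (-2x + 3)^2.
d/dx[D^2] = 2(x - 9) + 2·(-2)·(-2x + 3) = 0 ⇒ x = 3.
Then y = -10 and the distance is √(45) ≈ 6.7082.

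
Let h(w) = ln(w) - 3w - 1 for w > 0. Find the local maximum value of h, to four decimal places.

h'(w) = 1/w − 3 = 0 gives w = 1/3.
h''(w) = -1/w², which is negative for w > 0, so this is a local maximum.
h(1/3) = 1·ln(1/3) - 1 - 1 ≈ -3.0986.

-3.0986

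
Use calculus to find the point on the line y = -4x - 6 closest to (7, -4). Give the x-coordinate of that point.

-1/17

Minimize D(x)^2 = (x - 7)^2 + (-4x - 2)^2.
d/dx[D^2] = 2(x - 7) + 2·(-4)·(-4x - 2) = 0 ⇒ x = -1/17.
Then y = -98/17 and the distance is √(900/17) ≈ 7.2761.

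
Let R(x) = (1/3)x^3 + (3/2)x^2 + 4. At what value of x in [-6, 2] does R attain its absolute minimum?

R'(x) = x^2 + 3x, which vanishes at x = -3 and x = 0.
Evaluating at the critical points and endpoints: R(-6) = -14,  R(-3) = 17/2,  R(0) = 4,  R(2) = 38/3.
Hence the absolute minimum is -14 at x = -6.

-6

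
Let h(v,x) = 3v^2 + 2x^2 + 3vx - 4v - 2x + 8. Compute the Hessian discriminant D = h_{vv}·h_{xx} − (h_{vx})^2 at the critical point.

15

∂h/∂v = 6v + 3x - 4 = 0 and ∂h/∂x = 3v + 4x - 2 = 0, so (v, x) = (2/3, 0).
The Hessian has h_{vv} = 6, h_{xx} = 4, h_{vx} = 3, giving D = 15 > 0 with h_{vv} > 0, so the point is a local minimum.
D = (6)·(4) − (3)^2 = 15.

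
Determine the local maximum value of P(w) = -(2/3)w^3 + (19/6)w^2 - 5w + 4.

Critical points: P'(w) = -2w^2 + (19/3)w - 5 vanishes at w = 3/2, 5/3.
P''(w) = -4w + 19/3. P''(3/2) = 1/3 > 0 ⇒ local minimum; P''(5/3) = -1/3 < 0 ⇒ local maximum.
The local maximum is P(5/3) = 223/162.

223/162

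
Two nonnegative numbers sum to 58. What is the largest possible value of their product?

841

With x + y = 58, the product is P(x) = x(58 − x).
P'(x) = 58 − 2x = 0 gives x = 29; P'' = −2 < 0, so this is the maximum.
P = 29·29 = 841.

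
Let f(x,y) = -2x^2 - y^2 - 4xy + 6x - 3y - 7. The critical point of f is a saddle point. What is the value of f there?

-91/4

∂f/∂x = -4x - 4y + 6 = 0 and ∂f/∂y = -4x - 2y - 3 = 0, so (x, y) = (-3, 9/2).
The Hessian has f_{xx} = -4, f_{yy} = -2, f_{xy} = -4, giving D = -8 < 0, so the point is a saddle point.
f(-3, 9/2) = -91/4.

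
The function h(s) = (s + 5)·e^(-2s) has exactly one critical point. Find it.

Differentiating with the product rule gives h'(s) = (-2s - 9)·e^(-2s). Since e^(-2s) > 0, the only critical point is s = -9/2.
h''(-9/2) has the same sign as -2 < 0, so this is a local maximum.
h(-9/2) = (1/2)·e^(9) ≈ 4051.5420.

-9/2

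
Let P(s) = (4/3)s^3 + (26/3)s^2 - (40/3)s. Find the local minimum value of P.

P'(s) = 4s^2 + (52/3)s - 40/3. Setting P'(s) = 0 gives s ∈ {-5, 2/3}.
Second-derivative test with P''(s) = 8s + 52/3: P''(-5) = -68/3 < 0 ⇒ local maximum; P''(2/3) = 68/3 > 0 ⇒ local minimum.
The local minimum is P(2/3) = -376/81.

-376/81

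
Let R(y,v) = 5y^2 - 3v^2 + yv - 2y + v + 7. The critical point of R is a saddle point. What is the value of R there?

422/61

∂R/∂y = 10y + v - 2 = 0 and ∂R/∂v = y - 6v + 1 = 0, so (y, v) = (11/61, 12/61).
The Hessian has R_{yy} = 10, R_{vv} = -6, R_{yv} = 1, giving D = -61 < 0, so the point is a saddle point.
R(11/61, 12/61) = 422/61.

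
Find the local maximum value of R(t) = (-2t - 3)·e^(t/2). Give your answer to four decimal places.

Differentiating with the product rule gives R'(t) = (-t - 7/2)·e^(t/2). Since e^(t/2) > 0, the only critical point is t = -7/2.
R''(-7/2) has the same sign as -1 < 0, so this is a local maximum.
R(-7/2) = (4)·e^(-7/4) ≈ 0.6951.

0.6951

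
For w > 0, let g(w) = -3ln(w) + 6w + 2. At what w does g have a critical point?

g'(w) = -3/w + 6 = 0 gives w = 1/2.
g''(w) = 3/w², which is positive for w > 0, so this is a local minimum.
g(1/2) = -3·ln(1/2) + 3 + 2 ≈ 7.0794.

1/2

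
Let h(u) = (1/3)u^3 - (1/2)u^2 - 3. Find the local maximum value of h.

h'(u) = u^2 - u. Setting h'(u) = 0 gives u ∈ {0, 1}.
Since h''(u) = 2u - 1, we get h''(0) = -1 < 0 ⇒ local maximum; h''(1) = 1 > 0 ⇒ local minimum.
Thus h has its local maximum at u = 0, with value -3.

-3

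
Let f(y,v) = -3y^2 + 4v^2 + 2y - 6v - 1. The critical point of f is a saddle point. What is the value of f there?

-35/12

∂f/∂y = -6y + 2 = 0 and ∂f/∂v = 8v - 6 = 0, so (y, v) = (1/3, 3/4).
The Hessian has f_{yy} = -6, f_{vv} = 8, f_{yv} = 0, giving D = -48 < 0, so the point is a saddle point.
f(1/3, 3/4) = -35/12.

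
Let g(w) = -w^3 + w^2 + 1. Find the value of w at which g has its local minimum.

Critical points: g'(w) = -3w^2 + 2w vanishes at w = 0, 2/3.
Second-derivative test with g''(w) = -6w + 2: g''(0) = 2 > 0 ⇒ local minimum; g''(2/3) = -2 < 0 ⇒ local maximum.
The local minimum is g(0) = 1.

0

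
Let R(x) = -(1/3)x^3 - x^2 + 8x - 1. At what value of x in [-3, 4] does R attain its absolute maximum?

2

R'(x) = -x^2 - 2x + 8, whose only zero in [-3, 4] is x = 2.
Compare values at every candidate in [-3, 4]: R(-3) = -25,  R(2) = 25/3,  R(4) = -19/3.
So the maximum is R(2) = 25/3.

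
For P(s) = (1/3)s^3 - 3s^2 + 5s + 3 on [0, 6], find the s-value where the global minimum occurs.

5

P'(s) = s^2 - 6s + 5, which vanishes at s = 1 and s = 5.
Evaluating at the critical points and endpoints: P(0) = 3, P(1) = 16/3, P(5) = -16/3, P(6) = -3.
The minimum over the interval is -16/3, attained at s = 5.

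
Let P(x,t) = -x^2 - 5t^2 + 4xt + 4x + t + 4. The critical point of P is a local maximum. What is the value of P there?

113/4

∂P/∂x = -2x + 4t + 4 = 0 and ∂P/∂t = 4x - 10t + 1 = 0, so (x, t) = (11, 9/2).
The Hessian has P_{xx} = -2, P_{tt} = -10, P_{xt} = 4, giving D = 4 > 0 with P_{xx} < 0, so the point is a local maximum.
P(11, 9/2) = 113/4.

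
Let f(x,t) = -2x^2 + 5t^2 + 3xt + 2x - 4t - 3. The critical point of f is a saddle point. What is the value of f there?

-135/49

∂f/∂x = -4x + 3t + 2 = 0 and ∂f/∂t = 3x + 10t - 4 = 0, so (x, t) = (32/49, 10/49).
The Hessian has f_{xx} = -4, f_{tt} = 10, f_{xt} = 3, giving D = -49 < 0, so the point is a saddle point.
f(32/49, 10/49) = -135/49.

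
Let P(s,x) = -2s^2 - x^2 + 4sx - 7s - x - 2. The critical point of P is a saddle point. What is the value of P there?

-95/8

∂P/∂s = -4s + 4x - 7 = 0 and ∂P/∂x = 4s - 2x - 1 = 0, so (s, x) = (9/4, 4).
The Hessian has P_{ss} = -4, P_{xx} = -2, P_{sx} = 4, giving D = -8 < 0, so the point is a saddle point.
P(9/4, 4) = -95/8.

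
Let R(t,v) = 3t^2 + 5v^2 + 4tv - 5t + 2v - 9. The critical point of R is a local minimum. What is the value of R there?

-573/44

∂R/∂t = 6t + 4v - 5 = 0 and ∂R/∂v = 4t + 10v + 2 = 0, so (t, v) = (29/22, -8/11).
The Hessian has R_{tt} = 6, R_{vv} = 10, R_{tv} = 4, giving D = 44 > 0 with R_{tt} > 0, so the point is a local minimum.
R(29/22, -8/11) = -573/44.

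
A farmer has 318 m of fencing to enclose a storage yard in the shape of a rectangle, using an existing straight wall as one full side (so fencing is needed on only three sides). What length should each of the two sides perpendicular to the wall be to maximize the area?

159/2

Let the sides perpendicular to the wall have length x and the parallel side y, so 2x + y = 318 and the area is A = xy = x(318 − 2x).
A'(x) = 318 − 4x = 0 gives x = 159/2, and A''(x) = −4 < 0 confirms a maximum.
Then y = 318 − 2·159/2 = 159 and A = 25281/2.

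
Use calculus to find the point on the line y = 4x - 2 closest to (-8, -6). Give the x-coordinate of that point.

Minimize D(x)^2 = (x + 8)^2 + (4x + 4)^2.
d/dx[D^2] = 2(x + 8) + 2·4·(4x + 4) = 0 ⇒ x = -24/17.
Then y = -130/17 and the distance is √(784/17) ≈ 6.7910.

-24/17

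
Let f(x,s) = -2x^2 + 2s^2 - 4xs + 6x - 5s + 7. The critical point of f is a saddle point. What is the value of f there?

63/16

∂f/∂x = -4x - 4s + 6 = 0 and ∂f/∂s = -4x + 4s - 5 = 0, so (x, s) = (1/8, 11/8).
The Hessian has f_{xx} = -4, f_{ss} = 4, f_{xs} = -4, giving D = -32 < 0, so the point is a saddle point.
f(1/8, 11/8) = 63/16.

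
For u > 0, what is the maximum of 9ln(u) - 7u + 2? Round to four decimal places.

-4.7382

f'(u) = 9/u − 7 = 0 gives u = 9/7.
f''(u) = -9/u², which is negative for u > 0, so this is a local maximum.
f(9/7) = 9·ln(9/7) - 9 + 2 ≈ -4.7382.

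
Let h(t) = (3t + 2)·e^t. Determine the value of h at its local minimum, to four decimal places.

Differentiating with the product rule gives h'(t) = (3t + 5)·e^t. Since e^t > 0, the only critical point is t = -5/3.
h''(-5/3) has the same sign as 3 > 0, so this is a local minimum.
h(-5/3) = (-3)·e^(-5/3) ≈ -0.5666.

-0.5666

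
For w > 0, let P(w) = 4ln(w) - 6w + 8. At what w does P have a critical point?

P'(w) = 4/w − 6 = 0 gives w = 2/3.
P''(w) = -4/w², which is negative for w > 0, so this is a local maximum.
P(2/3) = 4·ln(2/3) - 4 + 8 ≈ 2.3781.

2/3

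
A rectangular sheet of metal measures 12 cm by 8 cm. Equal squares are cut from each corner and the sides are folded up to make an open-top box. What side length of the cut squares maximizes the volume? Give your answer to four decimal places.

With cut size x, the volume is V(x) = x(12 − 2x)(8 − 2x) for 0 < x < 4.
V'(x) = 12x^2 − 80x + 96. Setting V'(x) = 0 gives x ≈ 1.5695 (the root in (0, 4)).
V''(x) = 24x − 80 is negative there, so this is the maximum; V ≈ 67.6036.

1.5695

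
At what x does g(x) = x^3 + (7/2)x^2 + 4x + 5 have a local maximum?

-4/3

g'(x) = 3x^2 + 7x + 4 = 0 at x = -4/3, -1.
g''(x) = 6x + 7. g''(-4/3) = -1 < 0 ⇒ local maximum; g''(-1) = 1 > 0 ⇒ local minimum.
Thus g has its local maximum at x = -4/3, with value 95/27.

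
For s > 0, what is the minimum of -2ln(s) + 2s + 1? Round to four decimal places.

g'(s) = -2/s + 2 = 0 gives s = 1.
g''(s) = 2/s², which is positive for s > 0, so this is a local minimum.
g(1) = -2·ln(1) + 2 + 1 ≈ 3.0000.

3.0000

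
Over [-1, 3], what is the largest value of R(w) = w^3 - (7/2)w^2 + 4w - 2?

11/2

Differentiating, R'(w) = 3w^2 - 7w + 4; which vanishes at w = 1 and w = 4/3.
Compare values at every candidate in [-1, 3]: R(-1) = -21/2; R(1) = -1/2; R(4/3) = -14/27; R(3) = 11/2.
Hence the absolute maximum is 11/2 at w = 3.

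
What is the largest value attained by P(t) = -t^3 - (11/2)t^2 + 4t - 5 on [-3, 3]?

Differentiating, P'(t) = -3t^2 - 11t + 4; whose only zero in [-3, 3] is t = 1/3.
Evaluating at the critical points and endpoints: P(-3) = -79/2, P(1/3) = -233/54, P(3) = -139/2.
The maximum over the interval is -233/54, attained at t = 1/3.

-233/54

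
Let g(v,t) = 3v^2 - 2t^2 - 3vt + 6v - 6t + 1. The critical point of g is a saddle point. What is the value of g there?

∂g/∂v = 6v - 3t + 6 = 0 and ∂g/∂t = -3v - 4t - 6 = 0, so (v, t) = (-14/11, -6/11).
The Hessian has g_{vv} = 6, g_{tt} = -4, g_{vt} = -3, giving D = -33 < 0, so the point is a saddle point.
g(-14/11, -6/11) = -13/11.

-13/11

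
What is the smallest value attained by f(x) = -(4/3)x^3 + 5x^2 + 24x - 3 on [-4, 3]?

-93/4

Differentiating, f'(x) = -4x^2 + 10x + 24; whose only zero in [-4, 3] is x = -3/2.
Evaluating at the critical points and endpoints: f(-4) = 199/3; f(-3/2) = -93/4; f(3) = 78.
The minimum over the interval is -93/4, attained at x = -3/2.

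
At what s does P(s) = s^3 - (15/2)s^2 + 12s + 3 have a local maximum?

1

P'(s) = 3s^2 - 15s + 12. Setting P'(s) = 0 gives s ∈ {1, 4}.
Since P''(s) = 6s - 15, we get P''(1) = -9 < 0 ⇒ local maximum; P''(4) = 9 > 0 ⇒ local minimum.
Thus P has its local maximum at s = 1, with value 17/2.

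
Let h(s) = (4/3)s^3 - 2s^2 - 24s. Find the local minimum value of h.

-54

h'(s) = 4s^2 - 4s - 24 = 0 at s = -2, 3.
h''(s) = 8s - 4. h''(-2) = -20 < 0 ⇒ local maximum; h''(3) = 20 > 0 ⇒ local minimum.
So the local minimum value is h(3) = -54.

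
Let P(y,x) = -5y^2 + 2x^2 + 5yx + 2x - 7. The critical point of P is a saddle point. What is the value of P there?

∂P/∂y = -10y + 5x = 0 and ∂P/∂x = 5y + 4x + 2 = 0, so (y, x) = (-2/13, -4/13).
The Hessian has P_{yy} = -10, P_{xx} = 4, P_{yx} = 5, giving D = -65 < 0, so the point is a saddle point.
P(-2/13, -4/13) = -95/13.

-95/13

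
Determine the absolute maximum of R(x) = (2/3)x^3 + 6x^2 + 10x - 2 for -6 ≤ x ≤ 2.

142/3

R'(x) = 2x^2 + 12x + 10, which vanishes at x = -5 and x = -1.
Candidates: R(-6) = 10; R(-5) = 44/3; R(-1) = -20/3; R(2) = 142/3.
The maximum over the interval is 142/3, attained at x = 2.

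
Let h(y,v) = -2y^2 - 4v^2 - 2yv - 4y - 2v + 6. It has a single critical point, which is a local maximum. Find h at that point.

∂h/∂y = -4y - 2v - 4 = 0 and ∂h/∂v = -2y - 8v - 2 = 0, so (y, v) = (-1, 0).
The Hessian has h_{yy} = -4, h_{vv} = -8, h_{yv} = -2, giving D = 28 > 0 with h_{yy} < 0, so the point is a local maximum.
h(-1, 0) = 8.

8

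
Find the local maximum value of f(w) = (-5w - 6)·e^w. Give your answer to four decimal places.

f'(w) = (-5)·e^w + (-5w - 6)·1·e^w = (-5w - 11)·e^w. Since e^w > 0, the only critical point is w = -11/5.
f''(-11/5) has the same sign as -5 < 0, so this is a local maximum.
f(-11/5) = (5)·e^(-11/5) ≈ 0.5540.

0.5540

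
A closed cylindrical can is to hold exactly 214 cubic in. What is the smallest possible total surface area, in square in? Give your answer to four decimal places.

With radius r and height h, πr²h = 214 so h = 214/(πr²), and S(r) = 2πr² + 2πrh = 2πr² + 2·214/r.
S'(r) = 4πr − 2·214/r² = 0 ⇒ r³ = 214/(2π), so r ≈ 3.2415 and h = 2r ≈ 6.4830.
S''(r) = 4π + 4·214/r³ > 0, so this is the minimum; S ≈ 198.0571.

198.0571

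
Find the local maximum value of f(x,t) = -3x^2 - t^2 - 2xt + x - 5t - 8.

∂f/∂x = -6x - 2t + 1 = 0 and ∂f/∂t = -2x - 2t - 5 = 0, so (x, t) = (3/2, -4).
The Hessian has f_{xx} = -6, f_{tt} = -2, f_{xt} = -2, giving D = 8 > 0 with f_{xx} < 0, so the point is a local maximum.
f(3/2, -4) = 11/4.

11/4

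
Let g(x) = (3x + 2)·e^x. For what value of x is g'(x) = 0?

-5/3

Differentiating with the product rule gives g'(x) = (3x + 5)·e^x. Since e^x > 0, the only critical point is x = -5/3.
g''(-5/3) has the same sign as 3 > 0, so this is a local minimum.
g(-5/3) = (-3)·e^(-5/3) ≈ -0.5666.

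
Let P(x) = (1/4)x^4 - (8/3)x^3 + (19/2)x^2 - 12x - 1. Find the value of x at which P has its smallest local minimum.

1

Critical points: P'(x) = x^3 - 8x^2 + 19x - 12 vanishes at x = 1, 3, 4.
Since P''(x) = 3x^2 - 16x + 19, we get P''(1) = 6 > 0 ⇒ local minimum; P''(3) = -2 < 0 ⇒ local maximum; P''(4) = 3 > 0 ⇒ local minimum.
The smallest local minimum is P(1) = -71/12.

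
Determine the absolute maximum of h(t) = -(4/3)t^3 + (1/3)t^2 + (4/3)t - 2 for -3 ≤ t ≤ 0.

The derivative is -4t^2 + (2/3)t + 4/3, whose only zero in [-3, 0] is t = -1/2.
Candidates: h(-3) = 33,  h(-1/2) = -29/12,  h(0) = -2.
So the maximum is h(-3) = 33.

33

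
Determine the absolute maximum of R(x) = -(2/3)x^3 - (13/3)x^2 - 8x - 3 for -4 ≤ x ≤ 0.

The derivative is -2x^2 - (26/3)x - 8, which vanishes at x = -3 and x = -4/3.
Candidates: R(-4) = 7/3; R(-3) = 0; R(-4/3) = 125/81; R(0) = -3.
Hence the absolute maximum is 7/3 at x = -4.

7/3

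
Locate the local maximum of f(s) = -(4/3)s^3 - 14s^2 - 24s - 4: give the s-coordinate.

Critical points: f'(s) = -4s^2 - 28s - 24 vanishes at s = -6, -1.
f''(s) = -8s - 28. f''(-6) = 20 > 0 ⇒ local minimum; f''(-1) = -20 < 0 ⇒ local maximum.
Thus f has its local maximum at s = -1, with value 22/3.

-1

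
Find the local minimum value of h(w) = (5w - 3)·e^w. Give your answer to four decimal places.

-3.3516

Differentiating with the product rule gives h'(w) = (5w + 2)·e^w. Since e^w > 0, the only critical point is w = -2/5.
h''(-2/5) has the same sign as 5 > 0, so this is a local minimum.
h(-2/5) = (-5)·e^(-2/5) ≈ -3.3516.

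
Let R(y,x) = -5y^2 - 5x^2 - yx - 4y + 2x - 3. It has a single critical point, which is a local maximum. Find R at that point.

-21/11

∂R/∂y = -10y - x - 4 = 0 and ∂R/∂x = -y - 10x + 2 = 0, so (y, x) = (-14/33, 8/33).
The Hessian has R_{yy} = -10, R_{xx} = -10, R_{yx} = -1, giving D = 99 > 0 with R_{yy} < 0, so the point is a local maximum.
R(-14/33, 8/33) = -21/11.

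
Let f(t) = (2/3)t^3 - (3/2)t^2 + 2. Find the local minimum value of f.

f'(t) = 2t^2 - 3t = 0 at t = 0, 3/2.
Second-derivative test with f''(t) = 4t - 3: f''(0) = -3 < 0 ⇒ local maximum; f''(3/2) = 3 > 0 ⇒ local minimum.
So the local minimum value is f(3/2) = 7/8.

7/8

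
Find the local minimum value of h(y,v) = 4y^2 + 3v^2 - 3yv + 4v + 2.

∂h/∂y = 8y - 3v = 0 and ∂h/∂v = -3y + 6v + 4 = 0, so (y, v) = (-4/13, -32/39).
The Hessian has h_{yy} = 8, h_{vv} = 6, h_{yv} = -3, giving D = 39 > 0 with h_{yy} > 0, so the point is a local minimum.
h(-4/13, -32/39) = 14/39.

14/39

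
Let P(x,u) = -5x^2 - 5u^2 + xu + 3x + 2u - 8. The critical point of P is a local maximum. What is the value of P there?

∂P/∂x = -10x + u + 3 = 0 and ∂P/∂u = x - 10u + 2 = 0, so (x, u) = (32/99, 23/99).
The Hessian has P_{xx} = -10, P_{uu} = -10, P_{xu} = 1, giving D = 99 > 0 with P_{xx} < 0, so the point is a local maximum.
P(32/99, 23/99) = -721/99.

-721/99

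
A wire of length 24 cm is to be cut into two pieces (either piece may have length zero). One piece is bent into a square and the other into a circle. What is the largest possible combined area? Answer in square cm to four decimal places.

Let x be the length used for the square. Square side x/4; circle radius (24−x)/(2π).
A(x) = (x/4)² + π·((24−x)/(2π))² = x²/16 + (24−x)²/(4π) for 0 ≤ x ≤ 24. A'(x) = x/8 − (24−x)/(2π) = 0 gives x = 4·24/(π+4) ≈ 13.4424.
A'' > 0, so the interior critical point is a minimum; the maximum is at an endpoint. A(0) = 45.8366 and A(24) = 36.0000, so the largest area is 45.8366.

45.8366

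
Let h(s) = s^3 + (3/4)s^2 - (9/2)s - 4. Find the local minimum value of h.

-27/4

h'(s) = 3s^2 + (3/2)s - 9/2 = 0 at s = -3/2, 1.
Since h''(s) = 6s + 3/2, we get h''(-3/2) = -15/2 < 0 ⇒ local maximum; h''(1) = 15/2 > 0 ⇒ local minimum.
The local minimum is h(1) = -27/4.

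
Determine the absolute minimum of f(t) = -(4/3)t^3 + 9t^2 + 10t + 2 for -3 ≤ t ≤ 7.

f'(t) = -4t^2 + 18t + 10, which vanishes at t = -1/2 and t = 5.
Compare values at every candidate in [-3, 7]: f(-3) = 89, f(-1/2) = -7/12, f(5) = 331/3, f(7) = 167/3.
The minimum over the interval is -7/12, attained at t = -1/2.

-7/12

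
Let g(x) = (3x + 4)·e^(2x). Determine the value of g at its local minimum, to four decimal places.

g'(x) = 3·e^(2x) + (3x + 4)·2·e^(2x) = (6x + 11)·e^(2x). Since e^(2x) > 0, the only critical point is x = -11/6.
g''(-11/6) has the same sign as 6 > 0, so this is a local minimum.
g(-11/6) = (-3/2)·e^(-11/3) ≈ -0.0383.

-0.0383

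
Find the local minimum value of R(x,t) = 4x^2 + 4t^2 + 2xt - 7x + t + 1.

∂R/∂x = 8x + 2t - 7 = 0 and ∂R/∂t = 2x + 8t + 1 = 0, so (x, t) = (29/30, -11/30).
The Hessian has R_{xx} = 8, R_{tt} = 8, R_{xt} = 2, giving D = 60 > 0 with R_{xx} > 0, so the point is a local minimum.
R(29/30, -11/30) = -77/30.

-77/30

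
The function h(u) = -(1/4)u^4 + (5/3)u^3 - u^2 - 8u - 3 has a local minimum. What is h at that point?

-41/3

h'(u) = -u^3 + 5u^2 - 2u - 8 = 0 at u = -1, 2, 4.
Second-derivative test with h''(u) = -3u^2 + 10u - 2: h''(-1) = -15 < 0 ⇒ local maximum; h''(2) = 6 > 0 ⇒ local minimum; h''(4) = -10 < 0 ⇒ local maximum.
The local minimum is h(2) = -41/3.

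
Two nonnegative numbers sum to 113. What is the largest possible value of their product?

12769/4

With x + y = 113, the product is P(x) = x(113 − x).
P'(x) = 113 − 2x = 0 gives x = 113/2; P'' = −2 < 0, so this is the maximum.
P = 113/2·113/2 = 12769/4.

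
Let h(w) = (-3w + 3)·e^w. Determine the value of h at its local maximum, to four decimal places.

By the product rule, h'(w) = (-3w)·e^w. Since e^w > 0, the only critical point is w = 0.
h''(0) has the same sign as -3 < 0, so this is a local maximum.
h(0) = (3)·e^(0) ≈ 3.0000.

3.0000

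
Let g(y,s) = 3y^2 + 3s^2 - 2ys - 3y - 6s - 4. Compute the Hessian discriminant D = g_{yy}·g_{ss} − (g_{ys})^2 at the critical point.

32

∂g/∂y = 6y - 2s - 3 = 0 and ∂g/∂s = -2y + 6s - 6 = 0, so (y, s) = (15/16, 21/16).
The Hessian has g_{yy} = 6, g_{ss} = 6, g_{ys} = -2, giving D = 32 > 0 with g_{yy} > 0, so the point is a local minimum.
D = (6)·(6) − (-2)^2 = 32.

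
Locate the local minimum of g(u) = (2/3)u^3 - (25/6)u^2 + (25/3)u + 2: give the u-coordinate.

5/2

g'(u) = 2u^2 - (25/3)u + 25/3. Setting g'(u) = 0 gives u ∈ {5/3, 5/2}.
Second-derivative test with g''(u) = 4u - 25/3: g''(5/3) = -5/3 < 0 ⇒ local maximum; g''(5/2) = 5/3 > 0 ⇒ local minimum.
So the local minimum value is g(5/2) = 173/24.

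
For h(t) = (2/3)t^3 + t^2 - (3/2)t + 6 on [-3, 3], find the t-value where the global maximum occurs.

h'(t) = 2t^2 + 2t - 3/2, which vanishes at t = -3/2 and t = 1/2.
Candidates: h(-3) = 3/2,  h(-3/2) = 33/4,  h(1/2) = 67/12,  h(3) = 57/2.
So the maximum is h(3) = 57/2.

3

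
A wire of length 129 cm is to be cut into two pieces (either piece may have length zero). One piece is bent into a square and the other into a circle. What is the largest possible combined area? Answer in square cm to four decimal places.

1324.2487

Let x be the length used for the square. Square side x/4; circle radius (129−x)/(2π).
A(x) = (x/4)² + π·((129−x)/(2π))² = x²/16 + (129−x)²/(4π) for 0 ≤ x ≤ 129. A'(x) = x/8 − (129−x)/(2π) = 0 gives x = 4·129/(π+4) ≈ 72.2528.
A'' > 0, so the interior critical point is a minimum; the maximum is at an endpoint. A(0) = 1324.2487 and A(129) = 1040.0625, so the largest area is 1324.2487.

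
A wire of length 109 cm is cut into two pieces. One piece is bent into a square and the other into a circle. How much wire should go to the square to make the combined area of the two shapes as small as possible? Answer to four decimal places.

Let x be the length used for the square. Square side x/4; circle radius (109−x)/(2π).
A(x) = (x/4)² + π·((109−x)/(2π))² = x²/16 + (109−x)²/(4π) for 0 ≤ x ≤ 109. A'(x) = x/8 − (109−x)/(2π) = 0 gives x = 4·109/(π+4) ≈ 61.0508.
A'' = 1/8 + 1/(2π) > 0, so this gives the minimum combined area; x ≈ 61.0508 cm to the square.

61.0508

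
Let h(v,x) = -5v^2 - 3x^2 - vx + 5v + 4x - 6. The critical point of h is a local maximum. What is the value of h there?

-219/59

∂h/∂v = -10v - x + 5 = 0 and ∂h/∂x = -v - 6x + 4 = 0, so (v, x) = (26/59, 35/59).
The Hessian has h_{vv} = -10, h_{xx} = -6, h_{vx} = -1, giving D = 59 > 0 with h_{vv} < 0, so the point is a local maximum.
h(26/59, 35/59) = -219/59.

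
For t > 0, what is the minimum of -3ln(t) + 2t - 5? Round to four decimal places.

-3.2164

h'(t) = -3/t + 2 = 0 gives t = 3/2.
h''(t) = 3/t², which is positive for t > 0, so this is a local minimum.
h(3/2) = -3·ln(3/2) + 3 - 5 ≈ -3.2164.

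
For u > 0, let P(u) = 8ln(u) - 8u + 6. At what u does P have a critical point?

1

P'(u) = 8/u − 8 = 0 gives u = 1.
P''(u) = -8/u², which is negative for u > 0, so this is a local maximum.
P(1) = 8·ln(1) - 8 + 6 ≈ -2.0000.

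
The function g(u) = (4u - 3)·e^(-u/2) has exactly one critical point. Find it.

g'(u) = 4·e^(-u/2) + (4u - 3)·(-1/2)·e^(-u/2) = (-2u + 11/2)·e^(-u/2). Since e^(-u/2) > 0, the only critical point is u = 11/4.
g''(11/4) has the same sign as -2 < 0, so this is a local maximum.
g(11/4) = (8)·e^(-11/8) ≈ 2.0227.

11/4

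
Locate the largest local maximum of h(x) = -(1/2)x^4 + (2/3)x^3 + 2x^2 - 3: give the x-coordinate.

2

h'(x) = -2x^3 + 2x^2 + 4x = 0 at x = -1, 0, 2.
h''(x) = -6x^2 + 4x + 4. h''(-1) = -6 < 0 ⇒ local maximum; h''(0) = 4 > 0 ⇒ local minimum; h''(2) = -12 < 0 ⇒ local maximum.
So the largest local maximum value is h(2) = 7/3.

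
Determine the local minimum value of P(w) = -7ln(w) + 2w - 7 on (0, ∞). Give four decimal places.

-8.7693

P'(w) = -7/w + 2 = 0 gives w = 7/2.
P''(w) = 7/w², which is positive for w > 0, so this is a local minimum.
P(7/2) = -7·ln(7/2) + 7 - 7 ≈ -8.7693.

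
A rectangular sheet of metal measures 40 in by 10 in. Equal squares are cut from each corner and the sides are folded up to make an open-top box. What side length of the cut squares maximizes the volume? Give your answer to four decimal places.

2.3241

With cut size x, the volume is V(x) = x(40 − 2x)(10 − 2x) for 0 < x < 5.
V'(x) = 12x^2 − 200x + 400. Setting V'(x) = 0 gives x ≈ 2.3241 (the root in (0, 5)).
V''(x) = 24x − 200 is negative there, so this is the maximum; V ≈ 439.7099.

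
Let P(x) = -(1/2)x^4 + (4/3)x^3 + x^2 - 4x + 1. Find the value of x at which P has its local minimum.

1

P'(x) = -2x^3 + 4x^2 + 2x - 4. Setting P'(x) = 0 gives x ∈ {-1, 1, 2}.
Second-derivative test with P''(x) = -6x^2 + 8x + 2: P''(-1) = -12 < 0 ⇒ local maximum; P''(1) = 4 > 0 ⇒ local minimum; P''(2) = -6 < 0 ⇒ local maximum.
Thus P has its local minimum at x = 1, with value -7/6.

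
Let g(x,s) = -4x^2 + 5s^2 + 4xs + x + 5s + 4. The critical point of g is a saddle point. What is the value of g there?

269/96

∂g/∂x = -8x + 4s + 1 = 0 and ∂g/∂s = 4x + 10s + 5 = 0, so (x, s) = (-5/48, -11/24).
The Hessian has g_{xx} = -8, g_{ss} = 10, g_{xs} = 4, giving D = -96 < 0, so the point is a saddle point.
g(-5/48, -11/24) = 269/96.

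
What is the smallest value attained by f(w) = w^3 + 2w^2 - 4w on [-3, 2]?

f'(w) = 3w^2 + 4w - 4, which vanishes at w = -2 and w = 2/3.
Evaluating at the critical points and endpoints: f(-3) = 3,  f(-2) = 8,  f(2/3) = -40/27,  f(2) = 8.
Hence the absolute minimum is -40/27 at w = 2/3.

-40/27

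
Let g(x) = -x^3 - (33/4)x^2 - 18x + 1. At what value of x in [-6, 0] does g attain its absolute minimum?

g'(x) = -3x^2 - (33/2)x - 18, which vanishes at x = -4 and x = -3/2.
Compare values at every candidate in [-6, 0]: g(-6) = 28, g(-4) = 5, g(-3/2) = 205/16, g(0) = 1.
The minimum over the interval is 1, attained at x = 0.

0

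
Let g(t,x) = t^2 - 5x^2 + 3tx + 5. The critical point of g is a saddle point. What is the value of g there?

∂g/∂t = 2t + 3x = 0 and ∂g/∂x = 3t - 10x = 0, so (t, x) = (0, 0).
The Hessian has g_{tt} = 2, g_{xx} = -10, g_{tx} = 3, giving D = -29 < 0, so the point is a saddle point.
g(0, 0) = 5.

5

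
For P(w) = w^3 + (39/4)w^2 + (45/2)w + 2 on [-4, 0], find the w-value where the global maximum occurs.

P'(w) = 3w^2 + (39/2)w + 45/2, whose only zero in [-4, 0] is w = -3/2.
Compare values at every candidate in [-4, 0]: P(-4) = 4, P(-3/2) = -211/16, P(0) = 2.
The maximum over the interval is 4, attained at w = -4.

-4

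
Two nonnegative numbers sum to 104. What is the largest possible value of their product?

With x + y = 104, the product is P(x) = x(104 − x).
P'(x) = 104 − 2x = 0 gives x = 52; P'' = −2 < 0, so this is the maximum.
P = 52·52 = 2704.

2704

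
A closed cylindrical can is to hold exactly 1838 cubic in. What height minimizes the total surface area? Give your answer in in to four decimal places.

With radius r and height h, πr²h = 1838 so h = 1838/(πr²), and S(r) = 2πr² + 2πrh = 2πr² + 2·1838/r.
S'(r) = 4πr − 2·1838/r² = 0 ⇒ r³ = 1838/(2π), so r ≈ 6.6383 and h = 2r ≈ 13.2765.
S''(r) = 4π + 4·1838/r³ > 0, so this is the minimum; S ≈ 830.6375.

13.2765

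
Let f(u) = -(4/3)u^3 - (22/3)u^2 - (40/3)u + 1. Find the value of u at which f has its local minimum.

-2

f'(u) = -4u^2 - (44/3)u - 40/3. Setting f'(u) = 0 gives u ∈ {-2, -5/3}.
f''(u) = -8u - 44/3. f''(-2) = 4/3 > 0 ⇒ local minimum; f''(-5/3) = -4/3 < 0 ⇒ local maximum.
So the local minimum value is f(-2) = 9.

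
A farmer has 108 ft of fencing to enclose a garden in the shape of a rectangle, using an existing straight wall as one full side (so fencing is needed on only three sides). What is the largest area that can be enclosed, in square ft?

1458

Let the sides perpendicular to the wall have length x and the parallel side y, so 2x + y = 108 and the area is A = xy = x(108 − 2x).
A'(x) = 108 − 4x = 0 gives x = 27, and A''(x) = −4 < 0 confirms a maximum.
Then y = 108 − 2·27 = 54 and A = 1458.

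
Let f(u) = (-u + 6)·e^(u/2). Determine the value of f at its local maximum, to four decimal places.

f'(u) = (-1)·e^(u/2) + (-u + 6)·(1/2)·e^(u/2) = (-(1/2)u + 2)·e^(u/2). Since e^(u/2) > 0, the only critical point is u = 4.
f''(4) has the same sign as -1/2 < 0, so this is a local maximum.
f(4) = (2)·e^(2) ≈ 14.7781.

14.7781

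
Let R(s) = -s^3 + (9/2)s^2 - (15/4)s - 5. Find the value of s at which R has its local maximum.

5/2

R'(s) = -3s^2 + 9s - 15/4. Setting R'(s) = 0 gives s ∈ {1/2, 5/2}.
Since R''(s) = -6s + 9, we get R''(1/2) = 6 > 0 ⇒ local minimum; R''(5/2) = -6 < 0 ⇒ local maximum.
The local maximum is R(5/2) = -15/8.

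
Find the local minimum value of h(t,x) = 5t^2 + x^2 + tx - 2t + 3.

53/19

∂h/∂t = 10t + x - 2 = 0 and ∂h/∂x = t + 2x = 0, so (t, x) = (4/19, -2/19).
The Hessian has h_{tt} = 10, h_{xx} = 2, h_{tx} = 1, giving D = 19 > 0 with h_{tt} > 0, so the point is a local minimum.
h(4/19, -2/19) = 53/19.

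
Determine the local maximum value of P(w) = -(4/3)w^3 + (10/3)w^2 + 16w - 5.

P'(w) = -4w^2 + (20/3)w + 16 = 0 at w = -4/3, 3.
P''(w) = -8w + 20/3. P''(-4/3) = 52/3 > 0 ⇒ local minimum; P''(3) = -52/3 < 0 ⇒ local maximum.
The local maximum is P(3) = 37.

37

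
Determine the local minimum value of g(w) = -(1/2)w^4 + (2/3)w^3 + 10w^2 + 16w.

g'(w) = -2w^3 + 2w^2 + 20w + 16 = 0 at w = -2, -1, 4.
Second-derivative test with g''(w) = -6w^2 + 4w + 20: g''(-2) = -12 < 0 ⇒ local maximum; g''(-1) = 10 > 0 ⇒ local minimum; g''(4) = -60 < 0 ⇒ local maximum.
So the local minimum value is g(-1) = -43/6.

-43/6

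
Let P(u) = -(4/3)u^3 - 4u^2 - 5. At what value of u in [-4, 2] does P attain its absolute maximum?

P'(u) = -4u^2 - 8u, which vanishes at u = -2 and u = 0.
Compare values at every candidate in [-4, 2]: P(-4) = 49/3, P(-2) = -31/3, P(0) = -5, P(2) = -95/3.
Hence the absolute maximum is 49/3 at u = -4.

-4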